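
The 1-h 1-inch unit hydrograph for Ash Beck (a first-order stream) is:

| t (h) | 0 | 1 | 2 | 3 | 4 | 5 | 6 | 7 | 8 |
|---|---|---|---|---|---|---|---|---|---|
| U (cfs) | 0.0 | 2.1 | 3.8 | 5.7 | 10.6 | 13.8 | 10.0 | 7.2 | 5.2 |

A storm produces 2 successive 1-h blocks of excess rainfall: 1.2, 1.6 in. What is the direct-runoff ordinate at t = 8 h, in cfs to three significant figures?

By discrete convolution, Q_j = Σ (P_i / 1 in) · U_{j−i}.
At t = 8 h (j=8): Q = (1.2/1)·5.2 + (1.6/1)·7.2 = 17.8 cfs.

Q ≈ 17.8 cfs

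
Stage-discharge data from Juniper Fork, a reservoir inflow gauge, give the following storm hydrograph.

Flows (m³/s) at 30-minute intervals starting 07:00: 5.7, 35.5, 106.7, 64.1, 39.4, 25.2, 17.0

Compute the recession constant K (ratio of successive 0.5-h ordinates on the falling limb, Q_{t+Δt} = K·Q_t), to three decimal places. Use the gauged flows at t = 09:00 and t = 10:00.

Using the recession-limb readings at t = 09:00 and t = 10:00: Q falls from 39.4 to 17.0 m³/s over 2 intervals.
K = (Q₂/Q₁)^(1/2) = (17.0/39.4)^(1/2) = 0.657.

K ≈ 0.657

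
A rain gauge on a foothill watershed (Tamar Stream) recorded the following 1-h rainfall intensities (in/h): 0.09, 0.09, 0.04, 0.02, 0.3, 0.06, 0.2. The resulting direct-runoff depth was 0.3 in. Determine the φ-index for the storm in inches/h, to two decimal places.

Only the 2 blocks with intensity above φ contribute runoff: 0.3, 0.2 in/h.
Σ(I−φ)·Δt = d  ⇒  (0.3+0.2 − 2φ)·1 = 0.3
φ = (0.5000 − 0.3/1) / 2 = 0.10 in/h.

φ ≈ 0.10 in/h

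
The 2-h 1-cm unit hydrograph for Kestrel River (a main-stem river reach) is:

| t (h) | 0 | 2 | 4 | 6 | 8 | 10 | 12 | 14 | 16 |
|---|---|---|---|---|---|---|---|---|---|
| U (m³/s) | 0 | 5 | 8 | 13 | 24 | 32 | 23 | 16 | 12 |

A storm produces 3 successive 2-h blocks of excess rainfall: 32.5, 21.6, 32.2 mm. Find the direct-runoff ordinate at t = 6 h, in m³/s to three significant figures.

By discrete convolution, Q_j = Σ (P_i / 10 mm) · U_{j−i}.
At t = 6 h (j=3): Q = (32.5/10)·13 + (21.6/10)·8 + (32.2/10)·5 = 75.6 m³/s.

Q ≈ 75.6 m³/s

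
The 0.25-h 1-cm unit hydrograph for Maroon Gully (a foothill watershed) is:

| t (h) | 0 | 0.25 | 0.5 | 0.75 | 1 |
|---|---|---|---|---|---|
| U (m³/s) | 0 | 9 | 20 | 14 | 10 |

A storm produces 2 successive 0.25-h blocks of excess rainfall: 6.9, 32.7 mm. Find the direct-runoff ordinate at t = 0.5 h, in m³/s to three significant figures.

Q ≈ 43.2 m³/s

By discrete convolution, Q_j = Σ (P_i / 10 mm) · U_{j−i}.
At t = 0.5 h (j=2): Q = (6.9/10)·20 + (32.7/10)·9 = 43.2 m³/s.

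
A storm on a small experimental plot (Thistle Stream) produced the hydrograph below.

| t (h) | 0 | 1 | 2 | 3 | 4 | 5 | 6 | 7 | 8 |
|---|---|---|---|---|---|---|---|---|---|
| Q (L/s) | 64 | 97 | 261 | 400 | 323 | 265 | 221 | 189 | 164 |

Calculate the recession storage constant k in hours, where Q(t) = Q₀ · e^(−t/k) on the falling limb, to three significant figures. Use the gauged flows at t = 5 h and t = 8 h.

On the falling limb, Q drops from 265 to 164 L/s between t = 5 h and t = 8 h (Δt = 3 h).
k = −Δt / ln(Q₂/Q₁) = −3 / ln(164/265) = 6.25 h.

k ≈ 6.25 h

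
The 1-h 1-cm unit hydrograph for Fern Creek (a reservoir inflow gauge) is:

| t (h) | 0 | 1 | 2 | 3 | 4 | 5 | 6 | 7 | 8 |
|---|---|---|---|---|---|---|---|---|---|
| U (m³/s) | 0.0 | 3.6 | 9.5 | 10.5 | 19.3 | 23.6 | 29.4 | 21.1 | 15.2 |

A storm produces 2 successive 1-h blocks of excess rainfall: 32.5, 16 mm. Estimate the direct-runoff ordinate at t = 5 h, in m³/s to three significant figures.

Q ≈ 108 m³/s

By discrete convolution, Q_j = Σ (P_i / 10 mm) · U_{j−i}.
At t = 5 h (j=5): Q = (32.5/10)·23.6 + (16/10)·19.3 = 108 m³/s.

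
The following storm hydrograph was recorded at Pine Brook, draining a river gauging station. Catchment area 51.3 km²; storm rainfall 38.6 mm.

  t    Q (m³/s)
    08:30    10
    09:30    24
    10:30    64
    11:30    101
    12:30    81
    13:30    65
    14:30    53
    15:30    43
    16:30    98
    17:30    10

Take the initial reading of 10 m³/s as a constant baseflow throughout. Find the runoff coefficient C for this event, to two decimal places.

ΣQ_DR = 449.0 m³/s; V = ΣQ_DR·Δt = 1.616 × 10^6 m³.
Runoff depth d = V / A = 31.51 mm.
C = d / P = 31.51 / 38.6 = 0.82.

C ≈ 0.82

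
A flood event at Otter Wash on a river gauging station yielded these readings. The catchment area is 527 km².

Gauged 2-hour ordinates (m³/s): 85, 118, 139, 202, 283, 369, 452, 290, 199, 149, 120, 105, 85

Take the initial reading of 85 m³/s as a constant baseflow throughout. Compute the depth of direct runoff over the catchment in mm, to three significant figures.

Direct runoff: 0.0, 33.0, 54.0, 117.0, 198.0, 284.0, 367.0, 205.0, 114.0, 64.0, 35.0, 20.0, 0.0 m³/s; ΣQ_DR = 1491 m³/s.
V = ΣQ_DR · Δt = 1491 × 7200 s = 1.074 × 10^7 m³.
Over A = 527 km², depth = V / A = 20.4 mm.

d ≈ 20.4 mm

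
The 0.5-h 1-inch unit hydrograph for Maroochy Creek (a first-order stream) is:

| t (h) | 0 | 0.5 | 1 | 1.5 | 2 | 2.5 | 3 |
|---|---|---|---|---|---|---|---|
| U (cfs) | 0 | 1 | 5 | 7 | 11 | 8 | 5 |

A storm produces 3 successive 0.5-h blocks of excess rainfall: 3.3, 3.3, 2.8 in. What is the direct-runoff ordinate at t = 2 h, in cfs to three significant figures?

By discrete convolution, Q_j = Σ (P_i / 1 in) · U_{j−i}.
At t = 2 h (j=4): Q = (3.3/1)·11 + (3.3/1)·7 + (2.8/1)·5 = 73.4 cfs.

Q ≈ 73.4 cfs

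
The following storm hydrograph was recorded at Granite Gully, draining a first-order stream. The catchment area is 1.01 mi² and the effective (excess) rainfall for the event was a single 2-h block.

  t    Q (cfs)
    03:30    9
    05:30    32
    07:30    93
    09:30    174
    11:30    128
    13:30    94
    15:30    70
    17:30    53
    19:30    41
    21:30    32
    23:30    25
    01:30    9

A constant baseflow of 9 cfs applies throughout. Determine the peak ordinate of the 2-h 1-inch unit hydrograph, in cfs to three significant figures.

Direct runoff: 0.0, 23.0, 84.0, 165.0, 119.0, 85.0, 61.0, 44.0, 32.0, 23.0, 16.0, 0.0 cfs; ΣQ_DR = 652.0 cfs, peak = 165.0 cfs.
Runoff depth d = ΣQ_DR·Δt / A = 652.0 × 7200 / (1.01 mi²) = 2.001 in.
The 1-inch UH is the DRH scaled by (1 in)/d, so U_p = 165.0 × 1/2.001 = 82.5 cfs.

U_p ≈ 82.5 cfs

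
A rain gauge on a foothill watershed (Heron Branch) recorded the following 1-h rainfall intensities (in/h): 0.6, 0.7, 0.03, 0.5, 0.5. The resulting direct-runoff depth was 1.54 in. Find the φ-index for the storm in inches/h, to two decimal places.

φ ≈ 0.19 in/h

Only the 4 blocks with intensity above φ contribute runoff: 0.6, 0.7, 0.5, 0.5 in/h.
Σ(I−φ)·Δt = d  ⇒  (0.6+0.7+0.5+0.5 − 4φ)·1 = 1.54
φ = (2.300 − 1.54/1) / 4 = 0.19 in/h.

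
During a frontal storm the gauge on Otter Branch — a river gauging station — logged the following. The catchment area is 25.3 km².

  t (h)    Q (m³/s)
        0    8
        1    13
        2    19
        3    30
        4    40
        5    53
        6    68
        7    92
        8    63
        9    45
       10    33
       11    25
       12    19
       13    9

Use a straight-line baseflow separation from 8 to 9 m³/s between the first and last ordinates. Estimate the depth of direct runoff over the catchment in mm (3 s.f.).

Direct runoff: 0.00, 4.92, 10.85, 21.77, 31.69, 44.62, 59.54, 83.46, 54.38, 36.31, 24.23, 16.15, 10.08, 0.00 m³/s; ΣQ_DR = 398.0 m³/s.
V = ΣQ_DR · Δt = 398.0 × 3600 s = 1.433 × 10^6 m³.
Over A = 25.3 km², depth = V / A = 56.6 mm.

d ≈ 56.6 mm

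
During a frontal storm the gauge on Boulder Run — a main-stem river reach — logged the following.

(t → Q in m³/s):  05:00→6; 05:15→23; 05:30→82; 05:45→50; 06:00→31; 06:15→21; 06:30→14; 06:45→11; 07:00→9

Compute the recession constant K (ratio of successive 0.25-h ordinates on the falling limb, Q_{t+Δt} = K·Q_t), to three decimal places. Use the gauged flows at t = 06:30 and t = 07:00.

K ≈ 0.802

Using the recession-limb readings at t = 06:30 and t = 07:00: Q falls from 14 to 9 m³/s over 2 intervals.
K = (Q₂/Q₁)^(1/2) = (9/14)^(1/2) = 0.802.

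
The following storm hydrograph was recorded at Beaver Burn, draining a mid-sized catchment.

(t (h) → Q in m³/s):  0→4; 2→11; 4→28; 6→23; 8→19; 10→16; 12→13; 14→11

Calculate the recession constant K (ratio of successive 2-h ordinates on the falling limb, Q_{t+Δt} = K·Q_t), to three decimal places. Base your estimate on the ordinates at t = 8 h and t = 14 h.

K ≈ 0.833

Using the recession-limb readings at t = 8 h and t = 14 h: Q falls from 19 to 11 m³/s over 3 intervals.
K = (Q₂/Q₁)^(1/3) = (11/19)^(1/3) = 0.833.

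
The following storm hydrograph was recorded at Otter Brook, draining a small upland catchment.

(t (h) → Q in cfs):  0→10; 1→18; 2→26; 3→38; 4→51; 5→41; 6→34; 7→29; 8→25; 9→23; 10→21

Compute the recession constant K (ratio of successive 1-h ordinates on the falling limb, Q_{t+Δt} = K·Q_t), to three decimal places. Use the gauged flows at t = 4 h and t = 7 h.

Using the recession-limb readings at t = 4 h and t = 7 h: Q falls from 51 to 29 cfs over 3 intervals.
K = (Q₂/Q₁)^(1/3) = (29/51)^(1/3) = 0.828.

K ≈ 0.828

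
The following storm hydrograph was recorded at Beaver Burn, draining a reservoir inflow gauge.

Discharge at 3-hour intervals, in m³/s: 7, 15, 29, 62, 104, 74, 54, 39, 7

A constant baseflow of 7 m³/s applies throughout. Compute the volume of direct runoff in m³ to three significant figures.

Direct-runoff ordinates (Q − Q_b): 0.0, 8.0, 22.0, 55.0, 97.0, 67.0, 47.0, 32.0, 0.0 m³/s.
ΣQ_DR = 328.0 m³/s.
With Δt = 3 h = 10800 s, V = ΣQ_DR · Δt = 328.0 × 10800 = 3.54 × 10^6 m³.

V ≈ 3.54 × 10^6 m³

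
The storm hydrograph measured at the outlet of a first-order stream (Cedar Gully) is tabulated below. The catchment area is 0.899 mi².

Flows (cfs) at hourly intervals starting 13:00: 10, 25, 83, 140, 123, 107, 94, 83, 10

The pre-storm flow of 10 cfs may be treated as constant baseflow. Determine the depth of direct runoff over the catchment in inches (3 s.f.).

Direct runoff: 0.0, 15.0, 73.0, 130.0, 113.0, 97.0, 84.0, 73.0, 0.0 cfs; ΣQ_DR = 585.0 cfs.
V = ΣQ_DR · Δt = 585.0 × 3600 s = 2.106 × 10^6 ft³.
Over A = 0.899 mi², depth = V / A = 1.01 in.

d ≈ 1.01 in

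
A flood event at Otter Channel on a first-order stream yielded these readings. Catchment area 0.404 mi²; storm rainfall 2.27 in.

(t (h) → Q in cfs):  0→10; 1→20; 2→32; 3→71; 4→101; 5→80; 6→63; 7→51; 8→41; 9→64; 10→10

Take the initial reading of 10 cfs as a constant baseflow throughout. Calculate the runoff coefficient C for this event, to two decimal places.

ΣQ_DR = 433.0 cfs; V = ΣQ_DR·Δt = 1.559 × 10^6 ft³.
Runoff depth d = V / A = 1.661 in.
C = d / P = 1.661 / 2.27 = 0.73.

C ≈ 0.73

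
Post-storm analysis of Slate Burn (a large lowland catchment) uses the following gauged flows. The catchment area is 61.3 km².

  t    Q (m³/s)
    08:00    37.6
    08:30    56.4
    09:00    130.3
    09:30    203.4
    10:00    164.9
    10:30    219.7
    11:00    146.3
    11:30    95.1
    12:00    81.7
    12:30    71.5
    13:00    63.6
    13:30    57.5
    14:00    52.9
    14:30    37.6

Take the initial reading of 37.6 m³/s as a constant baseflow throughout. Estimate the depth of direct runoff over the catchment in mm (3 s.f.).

d ≈ 26.2 mm

Direct runoff: 0.0, 18.8, 92.7, 165.8, 127.3, 182.1, 108.7, 57.5, 44.1, 33.9, 26.0, 19.9, 15.3, 0.0 m³/s; ΣQ_DR = 892.1 m³/s.
V = ΣQ_DR · Δt = 892.1 × 1800 s = 1.606 × 10^6 m³.
Over A = 61.3 km², depth = V / A = 26.2 mm.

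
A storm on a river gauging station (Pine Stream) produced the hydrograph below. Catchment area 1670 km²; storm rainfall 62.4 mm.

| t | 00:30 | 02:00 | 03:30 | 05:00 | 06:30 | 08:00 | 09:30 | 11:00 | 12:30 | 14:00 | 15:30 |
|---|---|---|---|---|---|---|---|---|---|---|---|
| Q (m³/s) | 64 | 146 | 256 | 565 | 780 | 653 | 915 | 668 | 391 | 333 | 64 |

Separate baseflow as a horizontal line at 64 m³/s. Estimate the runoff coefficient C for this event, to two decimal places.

C ≈ 0.21

ΣQ_DR = 4131 m³/s; V = ΣQ_DR·Δt = 2.231 × 10^7 m³.
Runoff depth d = V / A = 13.36 mm.
C = d / P = 13.36 / 62.4 = 0.21.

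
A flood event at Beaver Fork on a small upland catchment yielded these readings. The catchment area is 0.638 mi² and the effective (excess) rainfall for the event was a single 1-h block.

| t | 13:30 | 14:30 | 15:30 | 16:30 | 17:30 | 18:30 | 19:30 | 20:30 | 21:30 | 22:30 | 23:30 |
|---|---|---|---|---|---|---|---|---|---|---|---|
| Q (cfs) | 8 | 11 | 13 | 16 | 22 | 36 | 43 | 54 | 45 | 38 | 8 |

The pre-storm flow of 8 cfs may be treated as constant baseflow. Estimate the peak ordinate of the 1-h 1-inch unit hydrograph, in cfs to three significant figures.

U_p ≈ 91.9 cfs

Direct runoff: 0.0, 3.0, 5.0, 8.0, 14.0, 28.0, 35.0, 46.0, 37.0, 30.0, 0.0 cfs; ΣQ_DR = 206.0 cfs, peak = 46.0 cfs.
Runoff depth d = ΣQ_DR·Δt / A = 206.0 × 3600 / (0.638 mi²) = 0.5003 in.
The 1-inch UH is the DRH scaled by (1 in)/d, so U_p = 46.0 × 1/0.5003 = 91.9 cfs.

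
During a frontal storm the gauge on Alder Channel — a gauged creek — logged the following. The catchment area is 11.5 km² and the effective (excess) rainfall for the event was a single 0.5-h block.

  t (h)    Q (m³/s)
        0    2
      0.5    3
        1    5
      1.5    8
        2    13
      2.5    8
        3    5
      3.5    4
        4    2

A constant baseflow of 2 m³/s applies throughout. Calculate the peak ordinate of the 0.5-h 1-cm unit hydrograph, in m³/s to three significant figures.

Direct runoff: 0.0, 1.0, 3.0, 6.0, 11.0, 6.0, 3.0, 2.0, 0.0 m³/s; ΣQ_DR = 32.00 m³/s, peak = 11.0 m³/s.
Runoff depth d = ΣQ_DR·Δt / A = 32.00 × 1800 / (11.5 km²) = 5.009 mm.
The 1-cm UH is the DRH scaled by (10 mm)/d, so U_p = 11.0 × 10/5.009 = 22.0 m³/s.

U_p ≈ 22.0 m³/s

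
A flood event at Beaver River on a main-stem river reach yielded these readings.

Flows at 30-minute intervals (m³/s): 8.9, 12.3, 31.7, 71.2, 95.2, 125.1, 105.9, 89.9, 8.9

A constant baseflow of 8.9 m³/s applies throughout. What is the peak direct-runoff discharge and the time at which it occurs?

Subtracting baseflow gives direct-runoff ordinates: 0.0, 3.4, 22.8, 62.3, 86.3, 116.2, 97.0, 81.0, 0.0 m³/s.
The maximum is 116.2 m³/s, occurring at the reading for t = 2.5 h.

Q_p = 116.2 m³/s at t = 2.5 h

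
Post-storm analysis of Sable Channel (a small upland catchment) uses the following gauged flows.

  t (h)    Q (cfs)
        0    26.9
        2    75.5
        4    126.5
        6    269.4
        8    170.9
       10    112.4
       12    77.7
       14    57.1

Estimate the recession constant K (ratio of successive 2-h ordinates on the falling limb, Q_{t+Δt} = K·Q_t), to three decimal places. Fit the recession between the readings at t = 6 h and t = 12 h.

K ≈ 0.661

Using the recession-limb readings at t = 6 h and t = 12 h: Q falls from 269.4 to 77.7 cfs over 3 intervals.
K = (Q₂/Q₁)^(1/3) = (77.7/269.4)^(1/3) = 0.661.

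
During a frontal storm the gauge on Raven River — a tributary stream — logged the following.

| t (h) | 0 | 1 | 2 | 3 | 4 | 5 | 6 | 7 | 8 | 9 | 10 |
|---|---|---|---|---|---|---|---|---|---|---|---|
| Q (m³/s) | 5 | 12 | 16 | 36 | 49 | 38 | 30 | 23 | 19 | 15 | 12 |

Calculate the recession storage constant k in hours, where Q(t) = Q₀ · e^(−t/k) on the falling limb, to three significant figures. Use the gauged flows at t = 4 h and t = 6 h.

On the falling limb, Q drops from 49 to 30 m³/s between t = 4 h and t = 6 h (Δt = 2 h).
k = −Δt / ln(Q₂/Q₁) = −2 / ln(30/49) = 4.08 h.

k ≈ 4.08 h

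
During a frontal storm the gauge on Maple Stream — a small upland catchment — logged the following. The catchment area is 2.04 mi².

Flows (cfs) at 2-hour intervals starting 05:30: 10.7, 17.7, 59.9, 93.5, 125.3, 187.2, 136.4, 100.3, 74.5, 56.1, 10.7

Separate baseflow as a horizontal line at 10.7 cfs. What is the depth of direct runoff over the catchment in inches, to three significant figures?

d ≈ 1.15 in

Direct runoff: 0.0, 7.0, 49.2, 82.8, 114.6, 176.5, 125.7, 89.6, 63.8, 45.4, 0.0 cfs; ΣQ_DR = 754.6 cfs.
V = ΣQ_DR · Δt = 754.6 × 7200 s = 5.433 × 10^6 ft³.
Over A = 2.04 mi², depth = V / A = 1.15 in.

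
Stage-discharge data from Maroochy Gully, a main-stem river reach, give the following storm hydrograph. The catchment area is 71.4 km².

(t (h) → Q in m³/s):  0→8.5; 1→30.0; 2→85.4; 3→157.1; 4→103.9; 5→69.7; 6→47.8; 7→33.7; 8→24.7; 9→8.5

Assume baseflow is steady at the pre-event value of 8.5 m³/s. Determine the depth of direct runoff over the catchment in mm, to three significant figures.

d ≈ 24.4 mm

Direct runoff: 0.0, 21.5, 76.9, 148.6, 95.4, 61.2, 39.3, 25.2, 16.2, 0.0 m³/s; ΣQ_DR = 484.3 m³/s.
V = ΣQ_DR · Δt = 484.3 × 3600 s = 1.743 × 10^6 m³.
Over A = 71.4 km², depth = V / A = 24.4 mm.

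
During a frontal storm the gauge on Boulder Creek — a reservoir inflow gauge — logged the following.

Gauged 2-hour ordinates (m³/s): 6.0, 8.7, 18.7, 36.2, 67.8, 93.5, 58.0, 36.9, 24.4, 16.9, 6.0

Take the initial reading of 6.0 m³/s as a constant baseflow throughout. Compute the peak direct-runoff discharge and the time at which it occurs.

Q_p = 87.5 m³/s at t = 10 h

Subtracting baseflow gives direct-runoff ordinates: 0.0, 2.7, 12.7, 30.2, 61.8, 87.5, 52.0, 30.9, 18.4, 10.9, 0.0 m³/s.
The maximum is 87.5 m³/s, occurring at the reading for t = 10 h.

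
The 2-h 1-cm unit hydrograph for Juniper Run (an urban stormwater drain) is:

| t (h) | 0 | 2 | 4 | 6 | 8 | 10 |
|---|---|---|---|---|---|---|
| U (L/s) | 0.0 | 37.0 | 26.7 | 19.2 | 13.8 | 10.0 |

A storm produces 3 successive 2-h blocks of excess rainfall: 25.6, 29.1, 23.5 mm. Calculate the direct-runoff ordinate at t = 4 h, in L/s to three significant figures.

Q ≈ 176 L/s

By discrete convolution, Q_j = Σ (P_i / 10 mm) · U_{j−i}.
At t = 4 h (j=2): Q = (25.6/10)·26.7 + (29.1/10)·37.0 + (23.5/10)·0.0 = 176 L/s.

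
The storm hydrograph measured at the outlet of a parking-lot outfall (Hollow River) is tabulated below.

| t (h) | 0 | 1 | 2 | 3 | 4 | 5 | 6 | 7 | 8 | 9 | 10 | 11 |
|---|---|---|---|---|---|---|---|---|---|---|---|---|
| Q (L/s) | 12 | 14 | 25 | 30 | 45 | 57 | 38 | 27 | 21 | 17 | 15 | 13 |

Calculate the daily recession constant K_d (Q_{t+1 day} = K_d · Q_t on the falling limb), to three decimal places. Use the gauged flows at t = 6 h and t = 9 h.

K_d ≈ 0.002

Between t = 6 h and t = 9 h the flow falls from 38 to 17 L/s over 3×1 h = 3 h.
Per-interval ratio K = (17/38)^(1/3) = 0.7648; K_d = K^(24/1) = 0.002.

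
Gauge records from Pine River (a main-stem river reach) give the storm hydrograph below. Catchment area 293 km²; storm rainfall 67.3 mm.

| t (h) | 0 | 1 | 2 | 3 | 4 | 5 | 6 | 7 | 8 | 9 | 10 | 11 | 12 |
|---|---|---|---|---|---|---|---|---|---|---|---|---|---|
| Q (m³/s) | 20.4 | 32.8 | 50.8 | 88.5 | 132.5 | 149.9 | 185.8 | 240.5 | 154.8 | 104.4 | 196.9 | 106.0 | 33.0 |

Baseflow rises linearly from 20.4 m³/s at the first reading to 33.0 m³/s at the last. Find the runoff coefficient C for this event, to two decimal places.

ΣQ_DR = 1149 m³/s; V = ΣQ_DR·Δt = 4.137 × 10^6 m³.
Runoff depth d = V / A = 14.12 mm.
C = d / P = 14.12 / 67.3 = 0.21.

C ≈ 0.21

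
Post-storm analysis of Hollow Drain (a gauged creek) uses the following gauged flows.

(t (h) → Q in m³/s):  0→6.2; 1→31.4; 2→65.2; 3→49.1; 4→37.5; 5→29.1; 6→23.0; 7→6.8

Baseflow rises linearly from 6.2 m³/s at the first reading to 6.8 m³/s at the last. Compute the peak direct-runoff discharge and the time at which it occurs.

Q_p = 58.83 m³/s at t = 2 h

Subtracting baseflow gives direct-runoff ordinates: 0.00, 25.11, 58.83, 42.64, 30.96, 22.47, 16.29, 0.00 m³/s.
The maximum is 58.83 m³/s, occurring at the reading for t = 2 h.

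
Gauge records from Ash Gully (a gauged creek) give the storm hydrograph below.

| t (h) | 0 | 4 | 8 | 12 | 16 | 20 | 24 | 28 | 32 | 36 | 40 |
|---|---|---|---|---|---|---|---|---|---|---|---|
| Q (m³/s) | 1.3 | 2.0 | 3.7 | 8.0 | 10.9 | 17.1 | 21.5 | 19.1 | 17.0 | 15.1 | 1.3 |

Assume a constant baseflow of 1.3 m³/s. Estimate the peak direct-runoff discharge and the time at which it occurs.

Subtracting baseflow gives direct-runoff ordinates: 0.0, 0.7, 2.4, 6.7, 9.6, 15.8, 20.2, 17.8, 15.7, 13.8, 0.0 m³/s.
The maximum is 20.2 m³/s, occurring at the reading for t = 24 h.

Q_p = 20.2 m³/s at t = 24 h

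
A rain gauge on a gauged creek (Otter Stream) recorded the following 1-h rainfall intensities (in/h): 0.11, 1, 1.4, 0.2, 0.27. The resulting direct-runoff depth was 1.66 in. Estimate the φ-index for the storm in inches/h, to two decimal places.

φ ≈ 0.37 in/h

Only the 2 blocks with intensity above φ contribute runoff: 1, 1.4 in/h.
Σ(I−φ)·Δt = d  ⇒  (1+1.4 − 2φ)·1 = 1.66
φ = (2.400 − 1.66/1) / 2 = 0.37 in/h.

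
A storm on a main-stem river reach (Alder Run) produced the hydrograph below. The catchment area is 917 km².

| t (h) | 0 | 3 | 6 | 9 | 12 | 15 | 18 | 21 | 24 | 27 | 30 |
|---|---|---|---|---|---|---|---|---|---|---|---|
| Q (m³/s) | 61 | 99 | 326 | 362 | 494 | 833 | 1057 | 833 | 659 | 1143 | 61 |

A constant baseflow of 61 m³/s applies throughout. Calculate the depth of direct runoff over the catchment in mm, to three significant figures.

d ≈ 61.9 mm

Direct runoff: 0.0, 38.0, 265.0, 301.0, 433.0, 772.0, 996.0, 772.0, 598.0, 1082.0, 0.0 m³/s; ΣQ_DR = 5257 m³/s.
V = ΣQ_DR · Δt = 5257 × 10800 s = 5.678 × 10^7 m³.
Over A = 917 km², depth = V / A = 61.9 mm.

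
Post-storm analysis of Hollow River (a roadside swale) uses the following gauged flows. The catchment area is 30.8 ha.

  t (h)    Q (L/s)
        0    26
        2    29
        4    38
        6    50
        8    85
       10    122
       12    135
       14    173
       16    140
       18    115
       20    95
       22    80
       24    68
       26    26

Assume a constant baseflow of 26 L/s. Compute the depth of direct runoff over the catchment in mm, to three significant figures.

d ≈ 19.1 mm

Direct runoff: 0.0, 3.0, 12.0, 24.0, 59.0, 96.0, 109.0, 147.0, 114.0, 89.0, 69.0, 54.0, 42.0, 0.0 L/s; ΣQ_DR = 818.0 L/s.
V = ΣQ_DR · Δt = 818.0 × 7200 s = 5.890 × 10^6 L.
Over A = 30.8 ha, depth = V / A = 19.1 mm.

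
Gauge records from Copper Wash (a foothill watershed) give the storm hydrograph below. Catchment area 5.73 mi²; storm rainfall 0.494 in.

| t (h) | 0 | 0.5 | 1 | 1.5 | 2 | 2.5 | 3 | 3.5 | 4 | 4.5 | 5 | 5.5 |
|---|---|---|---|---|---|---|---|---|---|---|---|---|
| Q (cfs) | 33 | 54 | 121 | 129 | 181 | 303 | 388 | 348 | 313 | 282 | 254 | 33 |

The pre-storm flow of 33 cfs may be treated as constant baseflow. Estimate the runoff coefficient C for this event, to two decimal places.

ΣQ_DR = 2043 cfs; V = ΣQ_DR·Δt = 3.677 × 10^6 ft³.
Runoff depth d = V / A = 0.2762 in.
C = d / P = 0.2762 / 0.494 = 0.56.

C ≈ 0.56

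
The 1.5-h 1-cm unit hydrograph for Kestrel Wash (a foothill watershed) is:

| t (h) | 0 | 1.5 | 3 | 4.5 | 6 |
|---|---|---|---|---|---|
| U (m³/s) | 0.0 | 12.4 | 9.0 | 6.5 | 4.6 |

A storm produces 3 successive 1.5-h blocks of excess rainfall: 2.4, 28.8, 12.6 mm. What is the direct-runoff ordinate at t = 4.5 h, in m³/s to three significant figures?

By discrete convolution, Q_j = Σ (P_i / 10 mm) · U_{j−i}.
At t = 4.5 h (j=3): Q = (2.4/10)·6.5 + (28.8/10)·9.0 + (12.6/10)·12.4 = 43.1 m³/s.

Q ≈ 43.1 m³/s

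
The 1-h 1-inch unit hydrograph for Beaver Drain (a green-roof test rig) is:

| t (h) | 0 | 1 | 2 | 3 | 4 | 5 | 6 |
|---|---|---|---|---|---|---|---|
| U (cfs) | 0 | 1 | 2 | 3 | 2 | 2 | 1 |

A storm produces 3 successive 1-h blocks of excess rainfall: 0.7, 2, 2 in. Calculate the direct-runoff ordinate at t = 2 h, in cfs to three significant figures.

By discrete convolution, Q_j = Σ (P_i / 1 in) · U_{j−i}.
At t = 2 h (j=2): Q = (0.7/1)·2 + (2/1)·1 + (2/1)·0 = 3.40 cfs.

Q ≈ 3.40 cfs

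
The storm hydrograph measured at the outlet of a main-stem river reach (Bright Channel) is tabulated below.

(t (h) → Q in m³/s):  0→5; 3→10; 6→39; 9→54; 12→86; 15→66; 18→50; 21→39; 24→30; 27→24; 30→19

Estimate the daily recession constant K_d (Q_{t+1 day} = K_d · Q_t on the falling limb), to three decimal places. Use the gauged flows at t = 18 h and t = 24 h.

K_d ≈ 0.130

Between t = 18 h and t = 24 h the flow falls from 50 to 30 m³/s over 2×3 h = 6 h.
Per-interval ratio K = (30/50)^(1/2) = 0.7746; K_d = K^(24/3) = 0.130.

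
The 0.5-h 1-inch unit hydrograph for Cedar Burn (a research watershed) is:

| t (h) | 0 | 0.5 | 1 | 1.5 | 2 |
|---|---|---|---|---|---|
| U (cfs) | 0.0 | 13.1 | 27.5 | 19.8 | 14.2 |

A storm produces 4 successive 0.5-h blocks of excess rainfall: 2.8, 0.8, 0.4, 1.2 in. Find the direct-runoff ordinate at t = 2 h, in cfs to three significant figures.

Q ≈ 82.3 cfs

By discrete convolution, Q_j = Σ (P_i / 1 in) · U_{j−i}.
At t = 2 h (j=4): Q = (2.8/1)·14.2 + (0.8/1)·19.8 + (0.4/1)·27.5 + (1.2/1)·13.1 = 82.3 cfs.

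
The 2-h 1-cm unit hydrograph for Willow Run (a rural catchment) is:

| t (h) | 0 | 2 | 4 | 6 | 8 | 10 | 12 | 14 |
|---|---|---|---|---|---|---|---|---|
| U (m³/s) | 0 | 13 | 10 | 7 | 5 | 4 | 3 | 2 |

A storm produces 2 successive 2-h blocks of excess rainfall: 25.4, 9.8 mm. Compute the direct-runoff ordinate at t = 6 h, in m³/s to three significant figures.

Q ≈ 27.6 m³/s

By discrete convolution, Q_j = Σ (P_i / 10 mm) · U_{j−i}.
At t = 6 h (j=3): Q = (25.4/10)·7 + (9.8/10)·10 = 27.6 m³/s.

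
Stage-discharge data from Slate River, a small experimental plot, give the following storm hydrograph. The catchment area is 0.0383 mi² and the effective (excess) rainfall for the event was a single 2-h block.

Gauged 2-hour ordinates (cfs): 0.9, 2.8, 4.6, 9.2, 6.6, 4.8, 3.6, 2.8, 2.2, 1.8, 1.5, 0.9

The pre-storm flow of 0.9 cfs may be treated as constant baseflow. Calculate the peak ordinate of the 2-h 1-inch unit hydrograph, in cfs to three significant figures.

U_p ≈ 3.32 cfs

Direct runoff: 0.0, 1.9, 3.7, 8.3, 5.7, 3.9, 2.7, 1.9, 1.3, 0.9, 0.6, 0.0 cfs; ΣQ_DR = 30.90 cfs, peak = 8.3 cfs.
Runoff depth d = ΣQ_DR·Δt / A = 30.90 × 7200 / (0.0383 mi²) = 2.500 in.
The 1-inch UH is the DRH scaled by (1 in)/d, so U_p = 8.3 × 1/2.500 = 3.32 cfs.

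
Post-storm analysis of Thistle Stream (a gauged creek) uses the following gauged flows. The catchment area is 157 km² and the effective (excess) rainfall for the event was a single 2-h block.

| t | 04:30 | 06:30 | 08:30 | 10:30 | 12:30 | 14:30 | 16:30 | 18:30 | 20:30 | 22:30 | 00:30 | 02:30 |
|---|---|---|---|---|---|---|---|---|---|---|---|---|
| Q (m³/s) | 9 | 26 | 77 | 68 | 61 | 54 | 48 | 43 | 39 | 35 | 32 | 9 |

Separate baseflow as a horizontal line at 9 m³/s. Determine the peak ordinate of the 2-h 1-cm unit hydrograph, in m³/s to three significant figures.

Direct runoff: 0.0, 17.0, 68.0, 59.0, 52.0, 45.0, 39.0, 34.0, 30.0, 26.0, 23.0, 0.0 m³/s; ΣQ_DR = 393.0 m³/s, peak = 68.0 m³/s.
Runoff depth d = ΣQ_DR·Δt / A = 393.0 × 7200 / (157 km²) = 18.02 mm.
The 1-cm UH is the DRH scaled by (10 mm)/d, so U_p = 68.0 × 10/18.02 = 37.7 m³/s.

U_p ≈ 37.7 m³/s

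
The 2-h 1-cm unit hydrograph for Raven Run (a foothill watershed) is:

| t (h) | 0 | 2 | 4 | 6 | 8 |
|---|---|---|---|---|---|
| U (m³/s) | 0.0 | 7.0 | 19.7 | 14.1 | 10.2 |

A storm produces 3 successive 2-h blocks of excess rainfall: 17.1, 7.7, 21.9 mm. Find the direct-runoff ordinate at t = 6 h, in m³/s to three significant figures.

Q ≈ 54.6 m³/s

By discrete convolution, Q_j = Σ (P_i / 10 mm) · U_{j−i}.
At t = 6 h (j=3): Q = (17.1/10)·14.1 + (7.7/10)·19.7 + (21.9/10)·7.0 = 54.6 m³/s.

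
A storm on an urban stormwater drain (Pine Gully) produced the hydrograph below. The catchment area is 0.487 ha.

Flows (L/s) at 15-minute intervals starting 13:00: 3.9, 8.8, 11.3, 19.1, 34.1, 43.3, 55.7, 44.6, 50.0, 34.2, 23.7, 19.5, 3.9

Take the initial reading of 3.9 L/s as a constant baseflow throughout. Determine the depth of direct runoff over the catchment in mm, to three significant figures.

d ≈ 55.7 mm

Direct runoff: 0.0, 4.9, 7.4, 15.2, 30.2, 39.4, 51.8, 40.7, 46.1, 30.3, 19.8, 15.6, 0.0 L/s; ΣQ_DR = 301.4 L/s.
V = ΣQ_DR · Δt = 301.4 × 900 s = 2.713 × 10^5 L.
Over A = 0.487 ha, depth = V / A = 55.7 mm.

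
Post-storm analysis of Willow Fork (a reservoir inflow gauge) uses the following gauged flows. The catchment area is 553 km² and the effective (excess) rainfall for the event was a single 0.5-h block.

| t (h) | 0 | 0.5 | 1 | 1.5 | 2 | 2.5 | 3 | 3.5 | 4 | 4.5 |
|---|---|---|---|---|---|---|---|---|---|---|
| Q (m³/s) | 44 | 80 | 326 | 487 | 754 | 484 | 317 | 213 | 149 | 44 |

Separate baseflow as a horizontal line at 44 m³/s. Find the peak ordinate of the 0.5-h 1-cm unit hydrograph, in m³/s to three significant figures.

Direct runoff: 0.0, 36.0, 282.0, 443.0, 710.0, 440.0, 273.0, 169.0, 105.0, 0.0 m³/s; ΣQ_DR = 2458 m³/s, peak = 710.0 m³/s.
Runoff depth d = ΣQ_DR·Δt / A = 2458 × 1800 / (553 km²) = 8.001 mm.
The 1-cm UH is the DRH scaled by (10 mm)/d, so U_p = 710.0 × 10/8.001 = 887 m³/s.

U_p ≈ 887 m³/s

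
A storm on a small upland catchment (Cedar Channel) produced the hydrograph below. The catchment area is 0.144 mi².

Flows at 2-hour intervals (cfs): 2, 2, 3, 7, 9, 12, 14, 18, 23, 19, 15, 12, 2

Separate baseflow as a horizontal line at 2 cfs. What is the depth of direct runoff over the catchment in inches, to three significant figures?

d ≈ 2.41 in

Direct runoff: 0.0, 0.0, 1.0, 5.0, 7.0, 10.0, 12.0, 16.0, 21.0, 17.0, 13.0, 10.0, 0.0 cfs; ΣQ_DR = 112.0 cfs.
V = ΣQ_DR · Δt = 112.0 × 7200 s = 8.064 × 10^5 ft³.
Over A = 0.144 mi², depth = V / A = 2.41 in.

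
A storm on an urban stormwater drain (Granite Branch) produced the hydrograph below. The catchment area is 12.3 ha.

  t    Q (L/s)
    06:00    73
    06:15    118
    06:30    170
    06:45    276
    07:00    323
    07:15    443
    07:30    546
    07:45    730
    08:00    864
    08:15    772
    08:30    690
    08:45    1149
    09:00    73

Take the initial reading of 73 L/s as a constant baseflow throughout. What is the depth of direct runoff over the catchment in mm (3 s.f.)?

d ≈ 38.6 mm

Direct runoff: 0.0, 45.0, 97.0, 203.0, 250.0, 370.0, 473.0, 657.0, 791.0, 699.0, 617.0, 1076.0, 0.0 L/s; ΣQ_DR = 5278 L/s.
V = ΣQ_DR · Δt = 5278 × 900 s = 4.750 × 10^6 L.
Over A = 12.3 ha, depth = V / A = 38.6 mm.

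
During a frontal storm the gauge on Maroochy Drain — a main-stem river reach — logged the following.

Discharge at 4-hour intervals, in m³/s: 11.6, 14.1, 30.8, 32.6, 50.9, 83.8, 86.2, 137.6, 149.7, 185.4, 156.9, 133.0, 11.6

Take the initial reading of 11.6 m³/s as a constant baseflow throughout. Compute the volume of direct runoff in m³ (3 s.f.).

Direct-runoff ordinates (Q − Q_b): 0.0, 2.5, 19.2, 21.0, 39.3, 72.2, 74.6, 126.0, 138.1, 173.8, 145.3, 121.4, 0.0 m³/s.
ΣQ_DR = 933.4 m³/s.
With Δt = 4 h = 14400 s, V = ΣQ_DR · Δt = 933.4 × 14400 = 1.34 × 10^7 m³.

V ≈ 1.34 × 10^7 m³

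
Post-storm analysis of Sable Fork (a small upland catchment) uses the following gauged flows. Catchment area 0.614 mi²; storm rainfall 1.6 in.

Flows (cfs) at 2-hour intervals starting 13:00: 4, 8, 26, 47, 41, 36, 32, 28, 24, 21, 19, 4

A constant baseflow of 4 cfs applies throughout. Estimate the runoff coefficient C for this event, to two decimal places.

C ≈ 0.76

ΣQ_DR = 242.0 cfs; V = ΣQ_DR·Δt = 1.742 × 10^6 ft³.
Runoff depth d = V / A = 1.221 in.
C = d / P = 1.221 / 1.6 = 0.76.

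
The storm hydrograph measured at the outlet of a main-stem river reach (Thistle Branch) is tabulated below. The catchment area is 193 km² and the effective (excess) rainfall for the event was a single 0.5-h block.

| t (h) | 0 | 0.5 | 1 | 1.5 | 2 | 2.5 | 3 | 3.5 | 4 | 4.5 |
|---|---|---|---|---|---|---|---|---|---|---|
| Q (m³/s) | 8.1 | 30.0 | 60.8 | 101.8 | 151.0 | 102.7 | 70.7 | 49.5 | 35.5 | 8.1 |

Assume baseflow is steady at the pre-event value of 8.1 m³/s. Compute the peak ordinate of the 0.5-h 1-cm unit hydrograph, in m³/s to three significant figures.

U_p ≈ 285 m³/s

Direct runoff: 0.0, 21.9, 52.7, 93.7, 142.9, 94.6, 62.6, 41.4, 27.4, 0.0 m³/s; ΣQ_DR = 537.2 m³/s, peak = 142.9 m³/s.
Runoff depth d = ΣQ_DR·Δt / A = 537.2 × 1800 / (193 km²) = 5.010 mm.
The 1-cm UH is the DRH scaled by (10 mm)/d, so U_p = 142.9 × 10/5.010 = 285 m³/s.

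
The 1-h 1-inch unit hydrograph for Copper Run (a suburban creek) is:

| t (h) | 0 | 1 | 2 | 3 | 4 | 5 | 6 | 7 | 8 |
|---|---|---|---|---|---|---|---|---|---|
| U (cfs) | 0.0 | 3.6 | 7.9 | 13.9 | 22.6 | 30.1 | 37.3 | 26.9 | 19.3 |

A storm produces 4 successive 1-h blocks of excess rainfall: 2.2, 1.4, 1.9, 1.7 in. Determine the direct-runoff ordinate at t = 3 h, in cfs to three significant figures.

Q ≈ 48.5 cfs

By discrete convolution, Q_j = Σ (P_i / 1 in) · U_{j−i}.
At t = 3 h (j=3): Q = (2.2/1)·13.9 + (1.4/1)·7.9 + (1.9/1)·3.6 + (1.7/1)·0.0 = 48.5 cfs.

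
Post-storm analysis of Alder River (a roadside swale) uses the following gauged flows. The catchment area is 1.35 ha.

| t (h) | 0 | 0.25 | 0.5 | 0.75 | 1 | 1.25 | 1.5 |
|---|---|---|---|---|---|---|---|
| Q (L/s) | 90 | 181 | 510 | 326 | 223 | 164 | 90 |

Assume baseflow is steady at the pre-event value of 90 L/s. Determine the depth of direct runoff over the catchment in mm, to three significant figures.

Direct runoff: 0.0, 91.0, 420.0, 236.0, 133.0, 74.0, 0.0 L/s; ΣQ_DR = 954.0 L/s.
V = ΣQ_DR · Δt = 954.0 × 900 s = 8.586 × 10^5 L.
Over A = 1.35 ha, depth = V / A = 63.6 mm.

d ≈ 63.6 mm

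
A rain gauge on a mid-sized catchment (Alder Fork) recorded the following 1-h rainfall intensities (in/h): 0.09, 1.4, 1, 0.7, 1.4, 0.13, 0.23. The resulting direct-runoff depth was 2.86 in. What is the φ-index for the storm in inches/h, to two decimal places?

Only the 4 blocks with intensity above φ contribute runoff: 1.4, 1, 0.7, 1.4 in/h.
Σ(I−φ)·Δt = d  ⇒  (1.4+1+0.7+1.4 − 4φ)·1 = 2.86
φ = (4.500 − 2.86/1) / 4 = 0.41 in/h.

φ ≈ 0.41 in/h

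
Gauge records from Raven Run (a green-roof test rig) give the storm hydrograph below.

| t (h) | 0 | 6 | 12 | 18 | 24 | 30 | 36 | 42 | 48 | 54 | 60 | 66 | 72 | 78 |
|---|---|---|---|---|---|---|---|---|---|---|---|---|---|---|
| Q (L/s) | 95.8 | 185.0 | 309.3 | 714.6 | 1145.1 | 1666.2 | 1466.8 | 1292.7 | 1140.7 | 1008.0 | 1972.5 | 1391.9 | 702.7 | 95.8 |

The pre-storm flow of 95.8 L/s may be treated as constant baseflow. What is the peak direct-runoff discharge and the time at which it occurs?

Q_p = 1876.7 L/s at t = 60 h

Subtracting baseflow gives direct-runoff ordinates: 0.0, 89.2, 213.5, 618.8, 1049.3, 1570.4, 1371.0, 1196.9, 1044.9, 912.2, 1876.7, 1296.1, 606.9, 0.0 L/s.
The maximum is 1876.7 L/s, occurring at the reading for t = 60 h.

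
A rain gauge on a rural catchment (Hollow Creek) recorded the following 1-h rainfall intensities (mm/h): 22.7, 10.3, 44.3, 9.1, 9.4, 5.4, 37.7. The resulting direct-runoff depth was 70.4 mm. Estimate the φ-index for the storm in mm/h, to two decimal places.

φ ≈ 11.43 mm/h

Only the 3 blocks with intensity above φ contribute runoff: 22.7, 44.3, 37.7 mm/h.
Σ(I−φ)·Δt = d  ⇒  (22.7+44.3+37.7 − 3φ)·1 = 70.4
φ = (104.7 − 70.4/1) / 3 = 11.43 mm/h.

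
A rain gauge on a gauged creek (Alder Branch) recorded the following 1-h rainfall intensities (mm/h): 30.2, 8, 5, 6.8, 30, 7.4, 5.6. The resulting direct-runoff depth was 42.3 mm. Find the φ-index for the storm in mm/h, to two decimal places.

Only the 2 blocks with intensity above φ contribute runoff: 30.2, 30 mm/h.
Σ(I−φ)·Δt = d  ⇒  (30.2+30 − 2φ)·1 = 42.3
φ = (60.20 − 42.3/1) / 2 = 8.95 mm/h.

φ ≈ 8.95 mm/h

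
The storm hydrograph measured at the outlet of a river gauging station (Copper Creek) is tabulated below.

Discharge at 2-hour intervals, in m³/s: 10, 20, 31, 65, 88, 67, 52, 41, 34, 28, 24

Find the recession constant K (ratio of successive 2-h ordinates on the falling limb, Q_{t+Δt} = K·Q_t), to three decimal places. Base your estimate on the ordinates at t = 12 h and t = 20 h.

K ≈ 0.824

Using the recession-limb readings at t = 12 h and t = 20 h: Q falls from 52 to 24 m³/s over 4 intervals.
K = (Q₂/Q₁)^(1/4) = (24/52)^(1/4) = 0.824.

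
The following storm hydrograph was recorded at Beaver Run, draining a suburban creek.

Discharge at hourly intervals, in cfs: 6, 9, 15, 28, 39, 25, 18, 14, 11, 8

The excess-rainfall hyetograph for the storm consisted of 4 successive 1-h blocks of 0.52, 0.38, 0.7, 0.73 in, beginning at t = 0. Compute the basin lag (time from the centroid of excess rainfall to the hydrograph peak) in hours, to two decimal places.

Centroid of excess rainfall: t_c = Σ P_i·t̄_i / ΣP_i = 2.2039 h (block centres at 0.5, 1.5, 2.5, 3.5 h).
Hydrograph peak occurs at t = 4 h, so basin lag t_L = 4 − 2.2039 = 1.80 h.

t_L ≈ 1.80 h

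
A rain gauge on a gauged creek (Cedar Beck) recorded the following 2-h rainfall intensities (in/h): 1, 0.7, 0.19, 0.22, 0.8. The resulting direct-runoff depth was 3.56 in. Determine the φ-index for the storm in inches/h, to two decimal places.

Only the 3 blocks with intensity above φ contribute runoff: 1, 0.7, 0.8 in/h.
Σ(I−φ)·Δt = d  ⇒  (1+0.7+0.8 − 3φ)·2 = 3.56
φ = (2.500 − 3.56/2) / 3 = 0.24 in/h.

φ ≈ 0.24 in/h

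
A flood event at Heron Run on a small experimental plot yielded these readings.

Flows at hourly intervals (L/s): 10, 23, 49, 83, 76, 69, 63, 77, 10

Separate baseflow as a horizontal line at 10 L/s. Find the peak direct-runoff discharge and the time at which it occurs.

Subtracting baseflow gives direct-runoff ordinates: 0.0, 13.0, 39.0, 73.0, 66.0, 59.0, 53.0, 67.0, 0.0 L/s.
The maximum is 73.0 L/s, occurring at the reading for t = 3 h.

Q_p = 73.0 L/s at t = 3 h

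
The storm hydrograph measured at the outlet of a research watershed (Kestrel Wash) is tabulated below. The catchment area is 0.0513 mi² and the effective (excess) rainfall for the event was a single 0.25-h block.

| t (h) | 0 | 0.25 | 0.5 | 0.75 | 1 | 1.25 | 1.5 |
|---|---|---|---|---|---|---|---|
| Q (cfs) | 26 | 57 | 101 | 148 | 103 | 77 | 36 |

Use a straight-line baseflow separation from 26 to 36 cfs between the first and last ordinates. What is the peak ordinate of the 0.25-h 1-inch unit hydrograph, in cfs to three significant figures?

U_p ≈ 46.8 cfs

Direct runoff: 0.00, 29.33, 71.67, 117.00, 70.33, 42.67, 0.00 cfs; ΣQ_DR = 331.0 cfs, peak = 117.00 cfs.
Runoff depth d = ΣQ_DR·Δt / A = 331.0 × 900 / (0.0513 mi²) = 2.500 in.
The 1-inch UH is the DRH scaled by (1 in)/d, so U_p = 117.00 × 1/2.500 = 46.8 cfs.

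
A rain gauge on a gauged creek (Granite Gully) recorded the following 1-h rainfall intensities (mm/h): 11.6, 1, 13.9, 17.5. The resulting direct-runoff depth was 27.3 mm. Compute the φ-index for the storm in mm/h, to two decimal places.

Only the 3 blocks with intensity above φ contribute runoff: 11.6, 13.9, 17.5 mm/h.
Σ(I−φ)·Δt = d  ⇒  (11.6+13.9+17.5 − 3φ)·1 = 27.3
φ = (43.00 − 27.3/1) / 3 = 5.23 mm/h.

φ ≈ 5.23 mm/h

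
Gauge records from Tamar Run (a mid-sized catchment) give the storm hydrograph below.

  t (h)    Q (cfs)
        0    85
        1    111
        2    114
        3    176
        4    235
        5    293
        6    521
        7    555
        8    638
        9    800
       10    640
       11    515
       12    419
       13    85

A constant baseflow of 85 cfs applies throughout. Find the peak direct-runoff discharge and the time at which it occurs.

Q_p = 715.0 cfs at t = 9 h

Subtracting baseflow gives direct-runoff ordinates: 0.0, 26.0, 29.0, 91.0, 150.0, 208.0, 436.0, 470.0, 553.0, 715.0, 555.0, 430.0, 334.0, 0.0 cfs.
The maximum is 715.0 cfs, occurring at the reading for t = 9 h.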